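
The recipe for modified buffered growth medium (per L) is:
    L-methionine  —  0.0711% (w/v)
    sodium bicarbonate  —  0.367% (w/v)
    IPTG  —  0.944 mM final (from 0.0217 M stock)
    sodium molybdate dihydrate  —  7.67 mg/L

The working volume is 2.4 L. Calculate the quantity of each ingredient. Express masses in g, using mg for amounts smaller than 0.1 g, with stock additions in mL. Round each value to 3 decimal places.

L-methionine 1.706 g; sodium bicarbonate 8.808 g; IPTG 104.406 mL; sodium molybdate dihydrate 18.408 mg

Scale factor relative to 1 L: 2.4.
L-methionine: 0.0711% w/v = 0.711 g/L → 0.711 × 2.4 L = 1.706 g
sodium bicarbonate: 0.367% w/v = 3.67 g/L → 3.67 × 2.4 L = 8.808 g
IPTG: V = C2·V2/C1 = 0.944 mM × 2400 mL ÷ 21.7 mM = 104.406 mL
sodium molybdate dihydrate: 7.67 mg/L × 2.4 L = 18.408 mg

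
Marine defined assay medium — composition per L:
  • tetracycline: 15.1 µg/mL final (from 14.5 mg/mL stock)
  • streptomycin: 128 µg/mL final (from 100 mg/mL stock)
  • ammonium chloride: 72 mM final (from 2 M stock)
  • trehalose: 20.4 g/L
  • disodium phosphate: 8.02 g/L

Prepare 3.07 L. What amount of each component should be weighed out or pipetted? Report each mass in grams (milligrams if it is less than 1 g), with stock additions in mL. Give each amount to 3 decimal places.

tetracycline 3.197 mL; streptomycin 3.930 mL; ammonium chloride 110.520 mL; trehalose 62.628 g; disodium phosphate 24.621 g

Working volume: 3.07 L.
tetracycline: C1V1 = C2V2 → 15.1 µg/mL × 3070 mL ÷ 14500 µg/mL = 3.197 mL
streptomycin: C1V1 = C2V2 → 128 µg/mL × 3070 mL ÷ 100000 µg/mL = 3.930 mL
ammonium chloride: V = C2·V2/C1 = 72 mM × 3070 mL ÷ 2000 mM = 110.520 mL
trehalose: 20.4 g/L × 3.07 L = 62.628 g
disodium phosphate: 8.02 g/L × 3.07 L = 24.621 g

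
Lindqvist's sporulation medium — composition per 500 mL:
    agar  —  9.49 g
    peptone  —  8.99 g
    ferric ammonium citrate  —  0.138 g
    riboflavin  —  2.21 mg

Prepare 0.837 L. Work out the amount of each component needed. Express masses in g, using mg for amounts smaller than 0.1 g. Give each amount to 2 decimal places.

agar 15.89 g; peptone 15.05 g; ferric ammonium citrate 0.23 g; riboflavin 3.70 mg

Scale factor = 837 mL / 500 mL = 1.674.
agar: 9.49 g × (837 mL / 500 mL) = 15.89 g
peptone: 8.99 g × (837 mL / 500 mL) = 15.05 g
ferric ammonium citrate: 0.138 g × (837 mL / 500 mL) = 0.23 g
riboflavin: 2.21 mg × (837 mL / 500 mL) = 3.70 mg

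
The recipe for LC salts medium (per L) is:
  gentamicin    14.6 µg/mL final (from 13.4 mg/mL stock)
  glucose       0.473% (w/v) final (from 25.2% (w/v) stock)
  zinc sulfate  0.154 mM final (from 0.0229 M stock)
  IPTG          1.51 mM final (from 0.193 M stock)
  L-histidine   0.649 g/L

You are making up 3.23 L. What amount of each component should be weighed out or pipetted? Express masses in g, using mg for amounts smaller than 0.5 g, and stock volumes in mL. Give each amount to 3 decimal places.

Working volume: 3.23 L.
gentamicin: V = C2·V2/C1 = 14.6 µg/mL × 3230 mL ÷ 13400 µg/mL = 3.519 mL
glucose: C1V1 = C2V2 → 0.473% ÷ 25.2% × 3230 mL = 60.627 mL
zinc sulfate: C1V1 = C2V2 → 0.154 mM × 3230 mL ÷ 22.9 mM = 21.721 mL
IPTG: V = C2·V2/C1 = 1.51 mM × 3230 mL ÷ 193 mM = 25.271 mL
L-histidine: 0.649 g/L × 3.23 L = 2.096 g

gentamicin 3.519 mL; glucose 60.627 mL; zinc sulfate 21.721 mL; IPTG 25.271 mL; L-histidine 2.096 g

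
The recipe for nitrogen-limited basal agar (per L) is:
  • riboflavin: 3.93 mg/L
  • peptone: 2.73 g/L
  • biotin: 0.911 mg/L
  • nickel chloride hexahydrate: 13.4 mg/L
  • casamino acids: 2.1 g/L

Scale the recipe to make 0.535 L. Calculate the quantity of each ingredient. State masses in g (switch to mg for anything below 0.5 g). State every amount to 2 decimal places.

riboflavin 2.10 mg; peptone 1.46 g; biotin 0.49 mg; nickel chloride hexahydrate 7.17 mg; casamino acids 1.12 g

Scale factor relative to 1 L: 0.535.
riboflavin: 3.93 mg/L × 0.535 L = 2.10 mg
peptone: 2.73 g/L × 0.535 L = 1.46 g
biotin: 0.911 mg/L × 0.535 L = 0.49 mg
nickel chloride hexahydrate: 13.4 mg/L × 0.535 L = 7.17 mg
casamino acids: 2.1 g/L × 0.535 L = 1.12 g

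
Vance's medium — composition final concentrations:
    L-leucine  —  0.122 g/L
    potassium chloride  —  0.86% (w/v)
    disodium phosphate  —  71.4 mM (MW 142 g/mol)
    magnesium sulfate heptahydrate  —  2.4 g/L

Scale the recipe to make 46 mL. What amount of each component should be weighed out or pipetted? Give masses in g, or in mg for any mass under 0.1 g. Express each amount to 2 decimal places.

Working volume: 46 mL = 0.046 L.
L-leucine: 0.122 g/L × 0.046 L = 0.005612 g = 5.61 mg
potassium chloride: 0.86% w/v = 8.6 g/L → 8.6 × 0.046 L = 0.40 g
disodium phosphate: 71.4 mmol/L × 142 g/mol × 0.046 L ÷ 1000 = 0.47 g
magnesium sulfate heptahydrate: 2.4 g/L × 0.046 L = 0.11 g

L-leucine 5.61 mg; potassium chloride 0.40 g; disodium phosphate 0.47 g; magnesium sulfate heptahydrate 0.11 g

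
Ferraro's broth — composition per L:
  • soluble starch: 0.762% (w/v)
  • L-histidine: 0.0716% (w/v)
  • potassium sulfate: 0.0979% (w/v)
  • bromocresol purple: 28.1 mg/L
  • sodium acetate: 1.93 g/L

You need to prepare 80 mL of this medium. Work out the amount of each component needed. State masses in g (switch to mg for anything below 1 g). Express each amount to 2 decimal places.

Scale factor relative to 1 L: 0.08.
soluble starch: 0.762% w/v = 7.62 g/L → 7.62 × 0.08 L = 0.6096 g = 609.60 mg
L-histidine: 0.0716% w/v = 0.716 g/L → 0.716 × 0.08 L = 0.05728 g = 57.28 mg
potassium sulfate: 0.0979 g per 100 mL × 80 mL ÷ 100 = 0.07832 g = 78.32 mg
bromocresol purple: 28.1 mg/L × 0.08 L = 2.25 mg
sodium acetate: 1.93 g/L × 0.08 L = 0.1544 g = 154.40 mg

soluble starch 609.60 mg; L-histidine 57.28 mg; potassium sulfate 78.32 mg; bromocresol purple 2.25 mg; sodium acetate 154.40 mg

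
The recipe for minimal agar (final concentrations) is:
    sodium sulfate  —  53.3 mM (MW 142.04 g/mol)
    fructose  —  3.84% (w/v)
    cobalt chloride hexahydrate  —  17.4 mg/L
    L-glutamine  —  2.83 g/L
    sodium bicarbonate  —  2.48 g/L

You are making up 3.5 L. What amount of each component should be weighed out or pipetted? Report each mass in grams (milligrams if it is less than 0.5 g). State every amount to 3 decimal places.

sodium sulfate 26.498 g; fructose 134.400 g; cobalt chloride hexahydrate 60.900 mg; L-glutamine 9.905 g; sodium bicarbonate 8.680 g

Scale factor relative to 1 L: 3.5.
sodium sulfate: 53.3 mmol/L × 142.04 g/mol × 3.5 L ÷ 1000 = 26.498 g
fructose: 3.84 g per 100 mL × 3500 mL ÷ 100 = 134.400 g
cobalt chloride hexahydrate: 17.4 mg/L × 3.5 L = 60.900 mg
L-glutamine: 2.83 g/L × 3.5 L = 9.905 g
sodium bicarbonate: 2.48 g/L × 3.5 L = 8.680 g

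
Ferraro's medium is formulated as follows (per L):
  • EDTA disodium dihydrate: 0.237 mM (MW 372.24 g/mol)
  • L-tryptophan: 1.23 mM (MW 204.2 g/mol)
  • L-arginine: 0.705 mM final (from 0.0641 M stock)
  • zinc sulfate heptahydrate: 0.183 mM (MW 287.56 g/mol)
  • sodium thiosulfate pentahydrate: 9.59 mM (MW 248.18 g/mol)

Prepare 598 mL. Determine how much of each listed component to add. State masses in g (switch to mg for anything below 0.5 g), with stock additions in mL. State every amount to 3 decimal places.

EDTA disodium dihydrate 52.756 mg; L-tryptophan 150.197 mg; L-arginine 6.577 mL; zinc sulfate heptahydrate 31.469 mg; sodium thiosulfate pentahydrate 1.423 g

Scale factor relative to 1 L: 0.598.
EDTA disodium dihydrate: 0.237 mmol/L × 372.24 mg/mmol × 0.598 L = 52.756 mg
L-tryptophan: 1.23 mmol/L × 204.2 mg/mmol × 0.598 L = 150.197 mg
L-arginine: dilute stock: 0.705 mM × 598 mL ÷ 64.1 mM = 6.577 mL
zinc sulfate heptahydrate: 0.183 mmol/L × 287.56 mg/mmol × 0.598 L = 31.469 mg
sodium thiosulfate pentahydrate: 9.59 mmol/L × 248.18 g/mol × 0.598 L ÷ 1000 = 1.423 g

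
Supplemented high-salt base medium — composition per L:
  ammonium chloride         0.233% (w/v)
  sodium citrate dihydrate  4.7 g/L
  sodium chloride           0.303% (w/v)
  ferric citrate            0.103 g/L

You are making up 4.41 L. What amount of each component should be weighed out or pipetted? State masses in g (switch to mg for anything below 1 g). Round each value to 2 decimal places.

Scale factor relative to 1 L: 4.41.
ammonium chloride: 0.233% w/v = 2.33 g/L → 2.33 × 4.41 L = 10.28 g
sodium citrate dihydrate: 4.7 g/L × 4.41 L = 20.73 g
sodium chloride: 0.303% w/v = 3.03 g/L → 3.03 × 4.41 L = 13.36 g
ferric citrate: 0.103 g/L × 4.41 L = 0.45423 g = 454.23 mg

ammonium chloride 10.28 g; sodium citrate dihydrate 20.73 g; sodium chloride 13.36 g; ferric citrate 454.23 mg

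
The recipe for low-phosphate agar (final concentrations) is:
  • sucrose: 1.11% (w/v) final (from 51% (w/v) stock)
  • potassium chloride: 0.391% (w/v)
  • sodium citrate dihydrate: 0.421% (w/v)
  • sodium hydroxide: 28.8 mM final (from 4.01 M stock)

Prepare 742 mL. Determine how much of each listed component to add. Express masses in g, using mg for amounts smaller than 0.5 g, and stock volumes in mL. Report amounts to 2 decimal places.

sucrose 16.15 mL; potassium chloride 2.90 g; sodium citrate dihydrate 3.12 g; sodium hydroxide 5.33 mL

Target volume = 742 mL = 0.742 L.
sucrose: dilute stock: 1.11% ÷ 51% × 742 mL = 16.15 mL
potassium chloride: 0.391% w/v = 3.91 g/L → 3.91 × 0.742 L = 2.90 g
sodium citrate dihydrate: 0.421% w/v = 4.21 g/L → 4.21 × 0.742 L = 3.12 g
sodium hydroxide: dilute stock: 28.8 mM × 742 mL ÷ 4010 mM = 5.33 mL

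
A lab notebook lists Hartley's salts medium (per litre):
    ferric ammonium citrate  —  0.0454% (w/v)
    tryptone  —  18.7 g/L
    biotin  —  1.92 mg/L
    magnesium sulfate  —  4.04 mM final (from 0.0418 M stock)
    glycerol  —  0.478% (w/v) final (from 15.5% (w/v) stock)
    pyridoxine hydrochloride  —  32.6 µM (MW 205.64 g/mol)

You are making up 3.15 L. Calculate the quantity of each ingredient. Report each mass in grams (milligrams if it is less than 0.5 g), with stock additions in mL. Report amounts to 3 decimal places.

ferric ammonium citrate 1.430 g; tryptone 58.905 g; biotin 6.048 mg; magnesium sulfate 304.450 mL; glycerol 97.142 mL; pyridoxine hydrochloride 21.117 mg

Scale factor relative to 1 L: 3.15.
ferric ammonium citrate: 0.0454 g per 100 mL × 3150 mL ÷ 100 = 1.430 g
tryptone: 18.7 g/L × 3.15 L = 58.905 g
biotin: 1.92 mg/L × 3.15 L = 6.048 mg
magnesium sulfate: V = C2·V2/C1 = 4.04 mM × 3150 mL ÷ 41.8 mM = 304.450 mL
glycerol: C1V1 = C2V2 → 0.478% ÷ 15.5% × 3150 mL = 97.142 mL
pyridoxine hydrochloride: 32.6 µmol/L × 205.64 g/mol × 3.15 L ÷ 1000 = 21.117 mg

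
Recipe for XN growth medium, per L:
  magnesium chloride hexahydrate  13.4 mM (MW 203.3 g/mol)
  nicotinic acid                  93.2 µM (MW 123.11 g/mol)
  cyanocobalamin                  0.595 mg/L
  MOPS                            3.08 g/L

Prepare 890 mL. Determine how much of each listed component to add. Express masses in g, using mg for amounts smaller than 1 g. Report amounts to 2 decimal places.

Working volume: 890 mL = 0.89 L.
magnesium chloride hexahydrate: 13.4 mmol/L × 203.3 g/mol × 0.89 L ÷ 1000 = 2.42 g
nicotinic acid: 93.2 µmol/L × 123.11 g/mol × 0.89 L ÷ 1000 = 10.21 mg
cyanocobalamin: 0.595 mg/L × 0.89 L = 0.53 mg
MOPS: 3.08 g/L × 0.89 L = 2.74 g

magnesium chloride hexahydrate 2.42 g; nicotinic acid 10.21 mg; cyanocobalamin 0.53 mg; MOPS 2.74 g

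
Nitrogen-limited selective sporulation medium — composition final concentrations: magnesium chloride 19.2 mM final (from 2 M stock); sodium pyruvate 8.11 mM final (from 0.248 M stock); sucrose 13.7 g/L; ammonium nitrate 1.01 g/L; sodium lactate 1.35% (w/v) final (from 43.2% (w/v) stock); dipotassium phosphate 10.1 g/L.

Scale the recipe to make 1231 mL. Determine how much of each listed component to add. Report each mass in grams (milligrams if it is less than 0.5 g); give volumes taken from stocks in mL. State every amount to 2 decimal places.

Working volume: 1231 mL = 1.231 L.
magnesium chloride: V = C2·V2/C1 = 19.2 mM × 1231 mL ÷ 2000 mM = 11.82 mL
sodium pyruvate: V = C2·V2/C1 = 8.11 mM × 1231 mL ÷ 248 mM = 40.26 mL
sucrose: 13.7 g/L × 1.231 L = 16.86 g
ammonium nitrate: 1.01 g/L × 1.231 L = 1.24 g
sodium lactate: C1V1 = C2V2 → 1.35% ÷ 43.2% × 1231 mL = 38.47 mL
dipotassium phosphate: 10.1 g/L × 1.231 L = 12.43 g

magnesium chloride 11.82 mL; sodium pyruvate 40.26 mL; sucrose 16.86 g; ammonium nitrate 1.24 g; sodium lactate 38.47 mL; dipotassium phosphate 12.43 g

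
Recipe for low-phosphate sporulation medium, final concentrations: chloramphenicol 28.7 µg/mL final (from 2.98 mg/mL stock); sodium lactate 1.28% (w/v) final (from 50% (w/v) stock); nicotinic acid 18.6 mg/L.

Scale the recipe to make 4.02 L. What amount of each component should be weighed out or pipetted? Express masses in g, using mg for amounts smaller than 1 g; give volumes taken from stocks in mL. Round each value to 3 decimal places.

Working volume: 4.02 L.
chloramphenicol: V = C2·V2/C1 = 28.7 µg/mL × 4020 mL ÷ 2980 µg/mL = 38.716 mL
sodium lactate: V = C2·V2/C1 = 1.28% ÷ 50% × 4020 mL = 102.912 mL
nicotinic acid: 18.6 mg/L × 4.02 L = 74.772 mg

chloramphenicol 38.716 mL; sodium lactate 102.912 mL; nicotinic acid 74.772 mg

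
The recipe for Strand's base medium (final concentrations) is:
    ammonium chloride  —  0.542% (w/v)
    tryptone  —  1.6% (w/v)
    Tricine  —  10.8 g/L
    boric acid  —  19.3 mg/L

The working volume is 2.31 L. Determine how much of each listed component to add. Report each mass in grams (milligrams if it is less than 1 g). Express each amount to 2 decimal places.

ammonium chloride 12.52 g; tryptone 36.96 g; Tricine 24.95 g; boric acid 44.58 mg

Working volume: 2.31 L.
ammonium chloride: 0.542% w/v = 5.42 g/L → 5.42 × 2.31 L = 12.52 g
tryptone: 1.6 g per 100 mL × 2310 mL ÷ 100 = 36.96 g
Tricine: 10.8 g/L × 2.31 L = 24.95 g
boric acid: 19.3 mg/L × 2.31 L = 44.58 mg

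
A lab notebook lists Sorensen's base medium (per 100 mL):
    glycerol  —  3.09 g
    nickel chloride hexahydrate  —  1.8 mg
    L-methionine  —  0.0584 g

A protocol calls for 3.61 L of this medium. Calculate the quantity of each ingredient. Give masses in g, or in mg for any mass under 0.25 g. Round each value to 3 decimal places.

glycerol 111.549 g; nickel chloride hexahydrate 64.980 mg; L-methionine 2.108 g

Ratio of target to recipe volume: 3610 / 100 = 36.1.
glycerol: 3.09 g × (3610 mL / 100 mL) = 111.549 g
nickel chloride hexahydrate: 1.8 mg × (3610 mL / 100 mL) = 64.980 mg
L-methionine: 0.0584 g × (3610 mL / 100 mL) = 2.108 g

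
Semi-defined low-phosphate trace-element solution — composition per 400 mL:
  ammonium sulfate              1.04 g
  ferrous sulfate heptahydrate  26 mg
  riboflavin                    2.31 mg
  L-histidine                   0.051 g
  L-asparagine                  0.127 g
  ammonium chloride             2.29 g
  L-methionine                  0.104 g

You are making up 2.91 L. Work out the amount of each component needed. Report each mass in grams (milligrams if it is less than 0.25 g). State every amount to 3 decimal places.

ammonium sulfate 7.566 g; ferrous sulfate heptahydrate 189.150 mg; riboflavin 16.805 mg; L-histidine 0.371 g; L-asparagine 0.924 g; ammonium chloride 16.660 g; L-methionine 0.757 g

Scale factor = 2910 mL / 400 mL = 7.275.
ammonium sulfate: 1.04 g × (2910 mL / 400 mL) = 7.566 g
ferrous sulfate heptahydrate: 26 mg × (2910 mL / 400 mL) = 189.150 mg
riboflavin: 2.31 mg × (2910 mL / 400 mL) = 16.805 mg
L-histidine: 0.051 g × (2910 mL / 400 mL) = 0.371 g
L-asparagine: 0.127 g × (2910 mL / 400 mL) = 0.924 g
ammonium chloride: 2.29 g × (2910 mL / 400 mL) = 16.660 g
L-methionine: 0.104 g × (2910 mL / 400 mL) = 0.757 g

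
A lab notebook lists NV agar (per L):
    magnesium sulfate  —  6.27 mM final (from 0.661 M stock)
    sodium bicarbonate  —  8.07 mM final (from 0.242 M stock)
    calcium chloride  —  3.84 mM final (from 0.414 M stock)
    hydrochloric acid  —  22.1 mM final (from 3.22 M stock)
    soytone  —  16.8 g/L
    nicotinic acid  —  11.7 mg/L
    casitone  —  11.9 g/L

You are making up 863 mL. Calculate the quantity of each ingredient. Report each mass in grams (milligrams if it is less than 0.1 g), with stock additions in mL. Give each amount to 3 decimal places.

magnesium sulfate 8.186 mL; sodium bicarbonate 28.779 mL; calcium chloride 8.005 mL; hydrochloric acid 5.923 mL; soytone 14.498 g; nicotinic acid 10.097 mg; casitone 10.270 g

Scale factor relative to 1 L: 0.863.
magnesium sulfate: C1V1 = C2V2 → 6.27 mM × 863 mL ÷ 661 mM = 8.186 mL
sodium bicarbonate: V = C2·V2/C1 = 8.07 mM × 863 mL ÷ 242 mM = 28.779 mL
calcium chloride: dilute stock: 3.84 mM × 863 mL ÷ 414 mM = 8.005 mL
hydrochloric acid: V = C2·V2/C1 = 22.1 mM × 863 mL ÷ 3220 mM = 5.923 mL
soytone: 16.8 g/L × 0.863 L = 14.498 g
nicotinic acid: 11.7 mg/L × 0.863 L = 10.097 mg
casitone: 11.9 g/L × 0.863 L = 10.270 g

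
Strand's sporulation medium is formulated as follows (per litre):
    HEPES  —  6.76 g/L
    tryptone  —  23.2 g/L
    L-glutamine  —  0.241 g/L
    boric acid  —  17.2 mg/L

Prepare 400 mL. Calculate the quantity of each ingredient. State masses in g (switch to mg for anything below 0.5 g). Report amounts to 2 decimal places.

HEPES 2.70 g; tryptone 9.28 g; L-glutamine 96.40 mg; boric acid 6.88 mg

Target volume = 400 mL = 0.4 L.
HEPES: 6.76 g/L × 0.4 L = 2.70 g
tryptone: 23.2 g/L × 0.4 L = 9.28 g
L-glutamine: 0.241 g/L × 0.4 L = 0.0964 g = 96.40 mg
boric acid: 17.2 mg/L × 0.4 L = 6.88 mg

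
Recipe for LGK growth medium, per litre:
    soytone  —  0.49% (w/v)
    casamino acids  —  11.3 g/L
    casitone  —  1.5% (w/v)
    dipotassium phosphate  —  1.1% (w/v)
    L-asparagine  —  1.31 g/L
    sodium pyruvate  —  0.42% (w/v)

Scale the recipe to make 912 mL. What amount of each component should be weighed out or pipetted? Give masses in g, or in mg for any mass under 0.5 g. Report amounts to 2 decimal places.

soytone 4.47 g; casamino acids 10.31 g; casitone 13.68 g; dipotassium phosphate 10.03 g; L-asparagine 1.19 g; sodium pyruvate 3.83 g

Working volume: 912 mL = 0.912 L.
soytone: 0.49% w/v = 4.9 g/L → 4.9 × 0.912 L = 4.47 g
casamino acids: 11.3 g/L × 0.912 L = 10.31 g
casitone: 1.5 g per 100 mL × 912 mL ÷ 100 = 13.68 g
dipotassium phosphate: 1.1 g per 100 mL × 912 mL ÷ 100 = 10.03 g
L-asparagine: 1.31 g/L × 0.912 L = 1.19 g
sodium pyruvate: 0.42% w/v = 4.2 g/L → 4.2 × 0.912 L = 3.83 g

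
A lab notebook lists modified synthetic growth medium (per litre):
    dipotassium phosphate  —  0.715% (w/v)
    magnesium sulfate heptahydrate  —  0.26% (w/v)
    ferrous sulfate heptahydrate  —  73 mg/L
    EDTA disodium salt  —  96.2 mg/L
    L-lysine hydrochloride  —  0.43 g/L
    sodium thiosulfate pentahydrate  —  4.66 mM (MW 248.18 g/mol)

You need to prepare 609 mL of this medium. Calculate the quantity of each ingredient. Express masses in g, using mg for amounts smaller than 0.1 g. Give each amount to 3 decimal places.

dipotassium phosphate 4.354 g; magnesium sulfate heptahydrate 1.583 g; ferrous sulfate heptahydrate 44.457 mg; EDTA disodium salt 58.586 mg; L-lysine hydrochloride 0.262 g; sodium thiosulfate pentahydrate 0.704 g

Scale factor relative to 1 L: 0.609.
dipotassium phosphate: 0.715 g per 100 mL × 609 mL ÷ 100 = 4.354 g
magnesium sulfate heptahydrate: 0.26% w/v = 2.6 g/L → 2.6 × 0.609 L = 1.583 g
ferrous sulfate heptahydrate: 73 mg/L × 0.609 L = 44.457 mg
EDTA disodium salt: 96.2 mg/L × 0.609 L = 58.586 mg
L-lysine hydrochloride: 0.43 g/L × 0.609 L = 0.262 g
sodium thiosulfate pentahydrate: 4.66 mmol/L × 248.18 g/mol × 0.609 L ÷ 1000 = 0.704 g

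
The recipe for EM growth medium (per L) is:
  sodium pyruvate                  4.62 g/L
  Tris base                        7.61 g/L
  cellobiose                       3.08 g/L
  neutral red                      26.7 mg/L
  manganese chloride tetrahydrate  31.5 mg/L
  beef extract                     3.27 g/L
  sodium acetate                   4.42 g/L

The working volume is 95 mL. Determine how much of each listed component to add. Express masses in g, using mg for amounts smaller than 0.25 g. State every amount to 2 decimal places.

sodium pyruvate 0.44 g; Tris base 0.72 g; cellobiose 0.29 g; neutral red 2.54 mg; manganese chloride tetrahydrate 2.99 mg; beef extract 0.31 g; sodium acetate 0.42 g

Working volume: 95 mL = 0.095 L.
sodium pyruvate: 4.62 g/L × 0.095 L = 0.44 g
Tris base: 7.61 g/L × 0.095 L = 0.72 g
cellobiose: 3.08 g/L × 0.095 L = 0.29 g
neutral red: 26.7 mg/L × 0.095 L = 2.54 mg
manganese chloride tetrahydrate: 31.5 mg/L × 0.095 L = 2.99 mg
beef extract: 3.27 g/L × 0.095 L = 0.31 g
sodium acetate: 4.42 g/L × 0.095 L = 0.42 g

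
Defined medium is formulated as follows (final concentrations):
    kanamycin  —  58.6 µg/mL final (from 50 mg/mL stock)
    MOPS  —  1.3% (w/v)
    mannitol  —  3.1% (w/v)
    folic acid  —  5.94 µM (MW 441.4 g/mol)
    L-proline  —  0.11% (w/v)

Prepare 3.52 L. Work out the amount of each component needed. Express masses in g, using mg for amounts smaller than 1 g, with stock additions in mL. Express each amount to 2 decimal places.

kanamycin 4.13 mL; MOPS 45.76 g; mannitol 109.12 g; folic acid 9.23 mg; L-proline 3.87 g

Scale factor relative to 1 L: 3.52.
kanamycin: C1V1 = C2V2 → 58.6 µg/mL × 3520 mL ÷ 50000 µg/mL = 4.13 mL
MOPS: 1.3 g per 100 mL × 3520 mL ÷ 100 = 45.76 g
mannitol: 3.1 g per 100 mL × 3520 mL ÷ 100 = 109.12 g
folic acid: 5.94 µmol/L × 441.4 g/mol × 3.52 L ÷ 1000 = 9.23 mg
L-proline: 0.11 g per 100 mL × 3520 mL ÷ 100 = 3.87 g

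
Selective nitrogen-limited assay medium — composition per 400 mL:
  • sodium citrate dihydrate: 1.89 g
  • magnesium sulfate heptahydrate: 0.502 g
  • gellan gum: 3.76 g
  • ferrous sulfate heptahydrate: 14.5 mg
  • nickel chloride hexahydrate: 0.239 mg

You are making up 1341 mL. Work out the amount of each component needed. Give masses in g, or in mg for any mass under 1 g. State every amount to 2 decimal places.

Ratio of target to recipe volume: 1341 / 400 = 3.3525.
sodium citrate dihydrate: 1.89 g × (1341 mL / 400 mL) = 6.34 g
magnesium sulfate heptahydrate: 0.502 g × (1341 mL / 400 mL) = 1.68 g
gellan gum: 3.76 g × (1341 mL / 400 mL) = 12.61 g
ferrous sulfate heptahydrate: 14.5 mg × (1341 mL / 400 mL) = 48.61 mg
nickel chloride hexahydrate: 0.239 mg × (1341 mL / 400 mL) = 0.80 mg

sodium citrate dihydrate 6.34 g; magnesium sulfate heptahydrate 1.68 g; gellan gum 12.61 g; ferrous sulfate heptahydrate 48.61 mg; nickel chloride hexahydrate 0.80 mg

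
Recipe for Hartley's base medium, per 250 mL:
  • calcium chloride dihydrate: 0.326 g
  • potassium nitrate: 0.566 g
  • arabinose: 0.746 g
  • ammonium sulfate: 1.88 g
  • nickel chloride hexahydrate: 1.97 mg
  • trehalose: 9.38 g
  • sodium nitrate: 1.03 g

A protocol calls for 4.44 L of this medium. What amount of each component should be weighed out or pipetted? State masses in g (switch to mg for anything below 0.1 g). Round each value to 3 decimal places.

Ratio of target to recipe volume: 4440 / 250 = 17.76.
calcium chloride dihydrate: 0.326 g × (4440 mL / 250 mL) = 5.790 g
potassium nitrate: 0.566 g × (4440 mL / 250 mL) = 10.052 g
arabinose: 0.746 g × (4440 mL / 250 mL) = 13.249 g
ammonium sulfate: 1.88 g × (4440 mL / 250 mL) = 33.389 g
nickel chloride hexahydrate: 1.97 mg × (4440 mL / 250 mL) = 34.987 mg
trehalose: 9.38 g × (4440 mL / 250 mL) = 166.589 g
sodium nitrate: 1.03 g × (4440 mL / 250 mL) = 18.293 g

calcium chloride dihydrate 5.790 g; potassium nitrate 10.052 g; arabinose 13.249 g; ammonium sulfate 33.389 g; nickel chloride hexahydrate 34.987 mg; trehalose 166.589 g; sodium nitrate 18.293 g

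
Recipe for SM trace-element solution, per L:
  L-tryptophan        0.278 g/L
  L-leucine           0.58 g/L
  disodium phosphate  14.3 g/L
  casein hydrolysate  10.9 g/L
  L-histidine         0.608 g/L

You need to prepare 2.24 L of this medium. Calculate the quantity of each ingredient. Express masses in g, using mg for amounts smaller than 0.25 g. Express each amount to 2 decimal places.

Scale factor relative to 1 L: 2.24.
L-tryptophan: 0.278 g/L × 2.24 L = 0.62 g
L-leucine: 0.58 g/L × 2.24 L = 1.30 g
disodium phosphate: 14.3 g/L × 2.24 L = 32.03 g
casein hydrolysate: 10.9 g/L × 2.24 L = 24.42 g
L-histidine: 0.608 g/L × 2.24 L = 1.36 g

L-tryptophan 0.62 g; L-leucine 1.30 g; disodium phosphate 32.03 g; casein hydrolysate 24.42 g; L-histidine 1.36 g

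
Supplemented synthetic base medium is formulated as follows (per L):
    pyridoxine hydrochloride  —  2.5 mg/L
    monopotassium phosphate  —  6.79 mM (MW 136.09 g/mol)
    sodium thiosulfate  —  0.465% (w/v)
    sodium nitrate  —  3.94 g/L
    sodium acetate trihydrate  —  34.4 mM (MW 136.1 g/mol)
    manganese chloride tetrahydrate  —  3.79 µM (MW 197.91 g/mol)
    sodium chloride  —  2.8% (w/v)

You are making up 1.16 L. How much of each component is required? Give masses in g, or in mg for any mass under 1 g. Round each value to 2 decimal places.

Working volume: 1.16 L.
pyridoxine hydrochloride: 2.5 mg/L × 1.16 L = 2.90 mg
monopotassium phosphate: 6.79 mmol/L × 136.09 g/mol × 1.16 L ÷ 1000 = 1.07 g
sodium thiosulfate: 0.465 g per 100 mL × 1160 mL ÷ 100 = 5.39 g
sodium nitrate: 3.94 g/L × 1.16 L = 4.57 g
sodium acetate trihydrate: 34.4 mmol/L × 136.1 g/mol × 1.16 L ÷ 1000 = 5.43 g
manganese chloride tetrahydrate: 3.79 µmol/L × 197.91 g/mol × 1.16 L ÷ 1000 = 0.87 mg
sodium chloride: 2.8 g per 100 mL × 1160 mL ÷ 100 = 32.48 g

pyridoxine hydrochloride 2.90 mg; monopotassium phosphate 1.07 g; sodium thiosulfate 5.39 g; sodium nitrate 4.57 g; sodium acetate trihydrate 5.43 g; manganese chloride tetrahydrate 0.87 mg; sodium chloride 32.48 g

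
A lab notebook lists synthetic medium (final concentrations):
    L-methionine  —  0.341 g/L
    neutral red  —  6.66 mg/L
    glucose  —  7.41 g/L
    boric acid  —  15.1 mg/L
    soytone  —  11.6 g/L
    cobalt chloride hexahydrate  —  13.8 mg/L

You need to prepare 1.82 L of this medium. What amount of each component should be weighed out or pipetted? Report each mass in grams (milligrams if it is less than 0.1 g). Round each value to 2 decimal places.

Working volume: 1.82 L.
L-methionine: 0.341 g/L × 1.82 L = 0.62 g
neutral red: 6.66 mg/L × 1.82 L = 12.12 mg
glucose: 7.41 g/L × 1.82 L = 13.49 g
boric acid: 15.1 mg/L × 1.82 L = 27.48 mg
soytone: 11.6 g/L × 1.82 L = 21.11 g
cobalt chloride hexahydrate: 13.8 mg/L × 1.82 L = 25.12 mg

L-methionine 0.62 g; neutral red 12.12 mg; glucose 13.49 g; boric acid 27.48 mg; soytone 21.11 g; cobalt chloride hexahydrate 25.12 mg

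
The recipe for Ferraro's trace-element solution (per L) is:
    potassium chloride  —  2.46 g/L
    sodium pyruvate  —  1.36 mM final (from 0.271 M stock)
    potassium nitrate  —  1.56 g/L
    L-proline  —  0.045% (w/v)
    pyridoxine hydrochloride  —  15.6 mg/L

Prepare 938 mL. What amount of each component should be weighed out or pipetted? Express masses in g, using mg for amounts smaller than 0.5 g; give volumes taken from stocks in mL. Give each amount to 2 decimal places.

potassium chloride 2.31 g; sodium pyruvate 4.71 mL; potassium nitrate 1.46 g; L-proline 422.10 mg; pyridoxine hydrochloride 14.63 mg

Target volume = 938 mL = 0.938 L.
potassium chloride: 2.46 g/L × 0.938 L = 2.31 g
sodium pyruvate: C1V1 = C2V2 → 1.36 mM × 938 mL ÷ 271 mM = 4.71 mL
potassium nitrate: 1.56 g/L × 0.938 L = 1.46 g
L-proline: 0.045 g per 100 mL × 938 mL ÷ 100 = 0.4221 g = 422.10 mg
pyridoxine hydrochloride: 15.6 mg/L × 0.938 L = 14.63 mg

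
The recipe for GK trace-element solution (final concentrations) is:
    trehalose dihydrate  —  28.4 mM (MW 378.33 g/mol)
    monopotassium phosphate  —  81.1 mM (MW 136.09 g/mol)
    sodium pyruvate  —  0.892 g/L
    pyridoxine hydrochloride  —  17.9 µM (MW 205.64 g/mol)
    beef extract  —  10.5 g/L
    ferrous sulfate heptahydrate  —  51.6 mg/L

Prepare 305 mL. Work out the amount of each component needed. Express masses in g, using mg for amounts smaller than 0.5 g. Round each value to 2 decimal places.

Scale factor relative to 1 L: 0.305.
trehalose dihydrate: 28.4 mmol/L × 378.33 g/mol × 0.305 L ÷ 1000 = 3.28 g
monopotassium phosphate: 81.1 mmol/L × 136.09 g/mol × 0.305 L ÷ 1000 = 3.37 g
sodium pyruvate: 0.892 g/L × 0.305 L = 0.27206 g = 272.06 mg
pyridoxine hydrochloride: 17.9 µmol/L × 205.64 g/mol × 0.305 L ÷ 1000 = 1.12 mg
beef extract: 10.5 g/L × 0.305 L = 3.20 g
ferrous sulfate heptahydrate: 51.6 mg/L × 0.305 L = 15.74 mg

trehalose dihydrate 3.28 g; monopotassium phosphate 3.37 g; sodium pyruvate 272.06 mg; pyridoxine hydrochloride 1.12 mg; beef extract 3.20 g; ferrous sulfate heptahydrate 15.74 mg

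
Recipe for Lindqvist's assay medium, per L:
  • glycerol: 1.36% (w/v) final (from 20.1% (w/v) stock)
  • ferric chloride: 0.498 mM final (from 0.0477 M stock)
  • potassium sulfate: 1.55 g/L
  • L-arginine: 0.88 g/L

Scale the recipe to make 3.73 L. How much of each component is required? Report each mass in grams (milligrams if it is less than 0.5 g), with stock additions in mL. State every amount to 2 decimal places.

glycerol 252.38 mL; ferric chloride 38.94 mL; potassium sulfate 5.78 g; L-arginine 3.28 g

Scale factor relative to 1 L: 3.73.
glycerol: dilute stock: 1.36% ÷ 20.1% × 3730 mL = 252.38 mL
ferric chloride: dilute stock: 0.498 mM × 3730 mL ÷ 47.7 mM = 38.94 mL
potassium sulfate: 1.55 g/L × 3.73 L = 5.78 g
L-arginine: 0.88 g/L × 3.73 L = 3.28 g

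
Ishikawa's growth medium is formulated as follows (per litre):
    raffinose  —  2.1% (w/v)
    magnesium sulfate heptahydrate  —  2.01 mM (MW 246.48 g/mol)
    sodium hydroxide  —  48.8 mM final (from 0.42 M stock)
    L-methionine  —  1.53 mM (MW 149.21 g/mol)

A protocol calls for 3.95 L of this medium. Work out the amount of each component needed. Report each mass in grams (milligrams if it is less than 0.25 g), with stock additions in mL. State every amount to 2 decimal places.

raffinose 82.95 g; magnesium sulfate heptahydrate 1.96 g; sodium hydroxide 458.95 mL; L-methionine 0.90 g

Working volume: 3.95 L.
raffinose: 2.1 g per 100 mL × 3950 mL ÷ 100 = 82.95 g
magnesium sulfate heptahydrate: 2.01 mmol/L × 246.48 g/mol × 3.95 L ÷ 1000 = 1.96 g
sodium hydroxide: C1V1 = C2V2 → 48.8 mM × 3950 mL ÷ 420 mM = 458.95 mL
L-methionine: 1.53 mmol/L × 149.21 g/mol × 3.95 L ÷ 1000 = 0.90 g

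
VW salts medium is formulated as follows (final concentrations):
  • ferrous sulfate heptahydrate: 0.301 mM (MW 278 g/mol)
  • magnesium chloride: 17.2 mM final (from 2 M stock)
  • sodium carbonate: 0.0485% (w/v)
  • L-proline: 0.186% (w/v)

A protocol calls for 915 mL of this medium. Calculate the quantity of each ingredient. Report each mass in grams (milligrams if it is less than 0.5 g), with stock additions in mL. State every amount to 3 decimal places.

ferrous sulfate heptahydrate 76.565 mg; magnesium chloride 7.869 mL; sodium carbonate 443.775 mg; L-proline 1.702 g

Target volume = 915 mL = 0.915 L.
ferrous sulfate heptahydrate: 0.301 mmol/L × 278 mg/mmol × 0.915 L = 76.565 mg
magnesium chloride: V = C2·V2/C1 = 17.2 mM × 915 mL ÷ 2000 mM = 7.869 mL
sodium carbonate: 0.0485% w/v = 0.485 g/L → 0.485 × 0.915 L = 0.443775 g = 443.775 mg
L-proline: 0.186 g per 100 mL × 915 mL ÷ 100 = 1.702 g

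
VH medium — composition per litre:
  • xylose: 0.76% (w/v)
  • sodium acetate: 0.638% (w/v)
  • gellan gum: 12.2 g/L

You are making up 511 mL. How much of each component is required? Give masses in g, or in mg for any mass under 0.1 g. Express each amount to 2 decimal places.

Scale factor relative to 1 L: 0.511.
xylose: 0.76 g per 100 mL × 511 mL ÷ 100 = 3.88 g
sodium acetate: 0.638 g per 100 mL × 511 mL ÷ 100 = 3.26 g
gellan gum: 12.2 g/L × 0.511 L = 6.23 g

xylose 3.88 g; sodium acetate 3.26 g; gellan gum 6.23 g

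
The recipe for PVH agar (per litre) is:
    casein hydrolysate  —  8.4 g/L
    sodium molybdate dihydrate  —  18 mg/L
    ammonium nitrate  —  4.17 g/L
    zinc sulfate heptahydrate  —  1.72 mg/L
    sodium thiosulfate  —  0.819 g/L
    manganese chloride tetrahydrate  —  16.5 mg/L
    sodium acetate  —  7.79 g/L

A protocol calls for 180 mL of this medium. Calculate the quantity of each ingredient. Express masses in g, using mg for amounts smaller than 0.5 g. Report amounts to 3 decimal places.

Target volume = 180 mL = 0.18 L.
casein hydrolysate: 8.4 g/L × 0.18 L = 1.512 g
sodium molybdate dihydrate: 18 mg/L × 0.18 L = 3.240 mg
ammonium nitrate: 4.17 g/L × 0.18 L = 0.751 g
zinc sulfate heptahydrate: 1.72 mg/L × 0.18 L = 0.310 mg
sodium thiosulfate: 0.819 g/L × 0.18 L = 0.14742 g = 147.420 mg
manganese chloride tetrahydrate: 16.5 mg/L × 0.18 L = 2.970 mg
sodium acetate: 7.79 g/L × 0.18 L = 1.402 g

casein hydrolysate 1.512 g; sodium molybdate dihydrate 3.240 mg; ammonium nitrate 0.751 g; zinc sulfate heptahydrate 0.310 mg; sodium thiosulfate 147.420 mg; manganese chloride tetrahydrate 2.970 mg; sodium acetate 1.402 g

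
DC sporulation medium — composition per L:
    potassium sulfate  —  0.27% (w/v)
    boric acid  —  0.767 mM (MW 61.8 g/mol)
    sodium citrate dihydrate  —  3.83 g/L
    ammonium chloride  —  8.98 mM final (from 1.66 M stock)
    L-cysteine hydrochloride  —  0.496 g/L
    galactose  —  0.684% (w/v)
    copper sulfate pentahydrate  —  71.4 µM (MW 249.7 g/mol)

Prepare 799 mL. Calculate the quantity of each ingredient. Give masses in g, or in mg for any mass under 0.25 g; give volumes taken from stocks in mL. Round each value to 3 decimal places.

potassium sulfate 2.157 g; boric acid 37.873 mg; sodium citrate dihydrate 3.060 g; ammonium chloride 4.322 mL; L-cysteine hydrochloride 0.396 g; galactose 5.465 g; copper sulfate pentahydrate 14.245 mg

Target volume = 799 mL = 0.799 L.
potassium sulfate: 0.27 g per 100 mL × 799 mL ÷ 100 = 2.157 g
boric acid: 0.767 mmol/L × 61.8 mg/mmol × 0.799 L = 37.873 mg
sodium citrate dihydrate: 3.83 g/L × 0.799 L = 3.060 g
ammonium chloride: dilute stock: 8.98 mM × 799 mL ÷ 1660 mM = 4.322 mL
L-cysteine hydrochloride: 0.496 g/L × 0.799 L = 0.396 g
galactose: 0.684 g per 100 mL × 799 mL ÷ 100 = 5.465 g
copper sulfate pentahydrate: 71.4 µmol/L × 249.7 g/mol × 0.799 L ÷ 1000 = 14.245 mg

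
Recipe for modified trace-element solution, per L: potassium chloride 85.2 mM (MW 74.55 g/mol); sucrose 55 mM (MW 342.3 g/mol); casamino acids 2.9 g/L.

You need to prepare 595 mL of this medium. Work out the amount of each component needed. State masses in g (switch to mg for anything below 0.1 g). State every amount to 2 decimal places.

Scale factor relative to 1 L: 0.595.
potassium chloride: 85.2 mmol/L × 74.55 g/mol × 0.595 L ÷ 1000 = 3.78 g
sucrose: 55 mmol/L × 342.3 g/mol × 0.595 L ÷ 1000 = 11.20 g
casamino acids: 2.9 g/L × 0.595 L = 1.73 g

potassium chloride 3.78 g; sucrose 11.20 g; casamino acids 1.73 g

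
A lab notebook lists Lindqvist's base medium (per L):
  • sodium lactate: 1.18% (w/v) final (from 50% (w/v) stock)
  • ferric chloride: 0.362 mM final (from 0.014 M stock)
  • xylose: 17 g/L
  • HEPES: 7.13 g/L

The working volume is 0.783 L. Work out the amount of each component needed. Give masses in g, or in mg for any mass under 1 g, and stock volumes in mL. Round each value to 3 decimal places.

Scale factor relative to 1 L: 0.783.
sodium lactate: dilute stock: 1.18% ÷ 50% × 783 mL = 18.479 mL
ferric chloride: dilute stock: 0.362 mM × 783 mL ÷ 14 mM = 20.246 mL
xylose: 17 g/L × 0.783 L = 13.311 g
HEPES: 7.13 g/L × 0.783 L = 5.583 g

sodium lactate 18.479 mL; ferric chloride 20.246 mL; xylose 13.311 g; HEPES 5.583 g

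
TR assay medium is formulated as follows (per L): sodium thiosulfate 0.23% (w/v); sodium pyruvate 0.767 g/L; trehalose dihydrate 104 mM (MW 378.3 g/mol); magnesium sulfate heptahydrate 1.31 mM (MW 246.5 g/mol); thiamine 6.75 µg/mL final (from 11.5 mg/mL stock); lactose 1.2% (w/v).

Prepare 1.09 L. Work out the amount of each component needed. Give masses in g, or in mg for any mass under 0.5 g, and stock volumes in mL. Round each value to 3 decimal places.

sodium thiosulfate 2.507 g; sodium pyruvate 0.836 g; trehalose dihydrate 42.884 g; magnesium sulfate heptahydrate 351.977 mg; thiamine 0.640 mL; lactose 13.080 g

Working volume: 1.09 L.
sodium thiosulfate: 0.23% w/v = 2.3 g/L → 2.3 × 1.09 L = 2.507 g
sodium pyruvate: 0.767 g/L × 1.09 L = 0.836 g
trehalose dihydrate: 104 mmol/L × 378.3 g/mol × 1.09 L ÷ 1000 = 42.884 g
magnesium sulfate heptahydrate: 1.31 mmol/L × 246.5 mg/mmol × 1.09 L = 351.977 mg
thiamine: C1V1 = C2V2 → 6.75 µg/mL × 1090 mL ÷ 11500 µg/mL = 0.640 mL
lactose: 1.2% w/v = 12 g/L → 12 × 1.09 L = 13.080 g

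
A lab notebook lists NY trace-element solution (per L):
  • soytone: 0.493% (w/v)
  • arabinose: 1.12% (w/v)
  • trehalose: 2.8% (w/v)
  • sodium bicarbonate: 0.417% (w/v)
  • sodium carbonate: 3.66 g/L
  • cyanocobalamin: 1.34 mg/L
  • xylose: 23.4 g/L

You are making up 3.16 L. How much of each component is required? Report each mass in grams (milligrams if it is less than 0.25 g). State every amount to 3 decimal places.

soytone 15.579 g; arabinose 35.392 g; trehalose 88.480 g; sodium bicarbonate 13.177 g; sodium carbonate 11.566 g; cyanocobalamin 4.234 mg; xylose 73.944 g

Scale factor relative to 1 L: 3.16.
soytone: 0.493% w/v = 4.93 g/L → 4.93 × 3.16 L = 15.579 g
arabinose: 1.12 g per 100 mL × 3160 mL ÷ 100 = 35.392 g
trehalose: 2.8 g per 100 mL × 3160 mL ÷ 100 = 88.480 g
sodium bicarbonate: 0.417 g per 100 mL × 3160 mL ÷ 100 = 13.177 g
sodium carbonate: 3.66 g/L × 3.16 L = 11.566 g
cyanocobalamin: 1.34 mg/L × 3.16 L = 4.234 mg
xylose: 23.4 g/L × 3.16 L = 73.944 g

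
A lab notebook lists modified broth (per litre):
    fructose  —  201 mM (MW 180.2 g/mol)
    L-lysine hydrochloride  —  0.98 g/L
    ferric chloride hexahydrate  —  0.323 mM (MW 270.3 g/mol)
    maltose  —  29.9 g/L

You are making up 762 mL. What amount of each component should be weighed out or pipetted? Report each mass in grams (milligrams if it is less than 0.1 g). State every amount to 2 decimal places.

Target volume = 762 mL = 0.762 L.
fructose: 201 mmol/L × 180.2 g/mol × 0.762 L ÷ 1000 = 27.60 g
L-lysine hydrochloride: 0.98 g/L × 0.762 L = 0.75 g
ferric chloride hexahydrate: 0.323 mmol/L × 270.3 mg/mmol × 0.762 L = 66.53 mg
maltose: 29.9 g/L × 0.762 L = 22.78 g

fructose 27.60 g; L-lysine hydrochloride 0.75 g; ferric chloride hexahydrate 66.53 mg; maltose 22.78 g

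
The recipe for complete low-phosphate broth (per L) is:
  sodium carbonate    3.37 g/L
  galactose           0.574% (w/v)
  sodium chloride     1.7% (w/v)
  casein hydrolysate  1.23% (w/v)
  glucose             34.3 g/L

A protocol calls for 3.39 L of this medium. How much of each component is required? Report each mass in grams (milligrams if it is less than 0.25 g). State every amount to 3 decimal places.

sodium carbonate 11.424 g; galactose 19.459 g; sodium chloride 57.630 g; casein hydrolysate 41.697 g; glucose 116.277 g

Scale factor relative to 1 L: 3.39.
sodium carbonate: 3.37 g/L × 3.39 L = 11.424 g
galactose: 0.574% w/v = 5.74 g/L → 5.74 × 3.39 L = 19.459 g
sodium chloride: 1.7% w/v = 17 g/L → 17 × 3.39 L = 57.630 g
casein hydrolysate: 1.23% w/v = 12.3 g/L → 12.3 × 3.39 L = 41.697 g
glucose: 34.3 g/L × 3.39 L = 116.277 g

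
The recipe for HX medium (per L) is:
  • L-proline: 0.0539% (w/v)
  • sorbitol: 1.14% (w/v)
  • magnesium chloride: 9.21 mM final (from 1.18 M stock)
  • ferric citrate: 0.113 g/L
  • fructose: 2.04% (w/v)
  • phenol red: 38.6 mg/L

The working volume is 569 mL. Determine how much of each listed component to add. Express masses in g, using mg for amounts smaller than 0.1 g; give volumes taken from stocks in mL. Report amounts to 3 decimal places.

L-proline 0.307 g; sorbitol 6.487 g; magnesium chloride 4.441 mL; ferric citrate 64.297 mg; fructose 11.608 g; phenol red 21.963 mg

Working volume: 569 mL = 0.569 L.
L-proline: 0.0539 g per 100 mL × 569 mL ÷ 100 = 0.307 g
sorbitol: 1.14 g per 100 mL × 569 mL ÷ 100 = 6.487 g
magnesium chloride: C1V1 = C2V2 → 9.21 mM × 569 mL ÷ 1180 mM = 4.441 mL
ferric citrate: 0.113 g/L × 0.569 L = 0.064297 g = 64.297 mg
fructose: 2.04% w/v = 20.4 g/L → 20.4 × 0.569 L = 11.608 g
phenol red: 38.6 mg/L × 0.569 L = 21.963 mg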